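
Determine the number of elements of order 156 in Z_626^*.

φ(626) = φ(2)·φ(313) = 1·312 = 312 = 2^3 · 3 · 13.
In a cyclic group of order 312, there are φ(d) elements of order d for each divisor d of 312, and zero for non-divisors.
156 = 2^2 · 3 · 13 divides 312, and φ(156) = 48.

48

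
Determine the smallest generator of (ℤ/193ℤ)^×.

5

φ(193) = 193 − 1 = 192 = 2^6 · 3.
Test candidates g = 2, 3, … against the prime factors q ∈ {2, 3} of φ(193): g is a generator iff g^(192/q) ≢ 1 for every such q.
g = 2: 2^96 ≡ 1 — hits 1, so not a primitive root.
g = 3: 3^96 ≡ 1 — hits 1, so not a primitive root.
g = 4: 4^96 ≡ 1 — hits 1, so not a primitive root.
g = 5: 5^96 ≡ 192; 5^64 ≡ 84 — none is 1, so 5 is a primitive root.
Hence the least primitive root of 193 is 5.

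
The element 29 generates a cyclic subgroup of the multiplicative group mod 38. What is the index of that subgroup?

1

ord(29) | φ(38) = φ(2)·φ(19) = 1·18 = 18 = 2 · 3^2.
Divisors of 18: 1, 2, 3, 6, 9, 18.
Evaluate successive powers at the divisors of 18:
29^1 ≡ 29 (mod 38)
29^2 ≡ 5 (mod 38)
29^3 ≡ 31 (mod 38)
29^6 ≡ 11 (mod 38)
29^9 ≡ 37 (mod 38)
29^18 ≡ 1 (mod 38) ✓
So ord_38(29) = 18, hence |⟨29⟩| = 18.
[(Z/38Z)^× : ⟨29⟩] = 18/18 = 1.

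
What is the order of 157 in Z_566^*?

The order of 157 must divide φ(566) = φ(2)·φ(283) = 1·282 = 282 = 2 · 3 · 47.
Divisors of 282: 1, 2, 3, 6, 47, 94, 141, 282.
Test each divisor d:
157^1 ≡ 157 (mod 566)
157^2 ≡ 311 (mod 566)
157^3 ≡ 151 (mod 566)
157^6 ≡ 161 (mod 566)
157^47 ≡ 327 (mod 566)
157^94 ≡ 521 (mod 566)
157^141 ≡ 1 (mod 566) ✓
Therefore the multiplicative order of 157 modulo 566 is 141.

141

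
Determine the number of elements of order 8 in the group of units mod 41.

4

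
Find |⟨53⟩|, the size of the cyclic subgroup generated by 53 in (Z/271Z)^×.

By Lagrange's theorem, ord_271(53) divides φ(271) = 271 − 1 = 270 = 2 · 3^3 · 5.
Divisors of 270: 1, 2, 3, 5, 6, 9, 10, 15, 18, 27, 30, 45, 54, 90, 135, 270.
Check 53^d mod 271 for each divisor in increasing order:
53^1 ≡ 53 (mod 271)
53^2 ≡ 99 (mod 271)
53^3 ≡ 98 (mod 271)
53^5 ≡ 217 (mod 271)
53^6 ≡ 119 (mod 271)
53^9 ≡ 9 (mod 271)
53^10 ≡ 206 (mod 271)
53^15 ≡ 258 (mod 271)
53^18 ≡ 81 (mod 271)
53^27 ≡ 187 (mod 271)
53^30 ≡ 169 (mod 271)
53^45 ≡ 242 (mod 271)
53^54 ≡ 10 (mod 271)
53^90 ≡ 28 (mod 271)
53^135 ≡ 1 (mod 271) ✓
Hence ord(53) = 135.

135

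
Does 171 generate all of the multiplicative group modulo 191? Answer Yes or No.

Yes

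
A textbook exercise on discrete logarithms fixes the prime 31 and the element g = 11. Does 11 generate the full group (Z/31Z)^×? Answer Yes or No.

φ(31) = 31 − 1 = 30 = 2 · 3 · 5.
An element g generates (Z/31Z)^× iff g^(30/q) ≢ 1 (mod 31) for each prime q ∈ {2, 3, 5}.
11^15 ≡ 30 (mod 31)  [q = 2: ≢ 1 ✓]
11^10 ≡ 5 (mod 31)  [q = 3: ≢ 1 ✓]
11^6 ≡ 4 (mod 31)  [q = 5: ≢ 1 ✓]
All checks pass, so 11 has order 30 and is a primitive root modulo 31.

Yes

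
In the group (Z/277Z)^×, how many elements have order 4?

φ(277) = 277 − 1 = 276 = 2^2 · 3 · 23.
In a cyclic group of order 276, there are φ(d) elements of order d for each divisor d of 276, and zero for non-divisors.
4 = 2^2 divides 276, and φ(4) = 2.

2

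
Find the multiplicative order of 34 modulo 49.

14

By Lagrange's theorem, ord_49(34) divides φ(49) = φ(7^2) = 7·(7−1) = 42 = 2 · 3 · 7.
Divisors of 42: 1, 2, 3, 6, 7, 14, 21, 42.
Evaluate successive powers at the divisors of 42:
34^1 ≡ 34 (mod 49)
34^2 ≡ 29 (mod 49)
34^3 ≡ 6 (mod 49)
34^6 ≡ 36 (mod 49)
34^7 ≡ 48 (mod 49)
34^14 ≡ 1 (mod 49) ✓
Hence ord(34) = 14.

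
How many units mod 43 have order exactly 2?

1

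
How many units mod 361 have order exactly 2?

1

φ(361) = φ(19^2) = 19·(19−1) = 342 = 2 · 3^2 · 19.
(Z/361Z)^× is cyclic (|G| = 342); a cyclic group of order m has exactly φ(d) elements of each order d | m, and none otherwise.
2 | 342, and φ(2) = 2 − 1 = 1.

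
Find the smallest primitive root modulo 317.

2

φ(317) = 317 − 1 = 316 = 2^2 · 79.
Test candidates g = 2, 3, … against the prime factors q ∈ {2, 79} of φ(317): g is a generator iff g^(316/q) ≢ 1 for every such q.
g = 2: 2^158 ≡ 316; 2^4 ≡ 16 — none is 1, so 2 is a primitive root.
The smallest primitive root modulo 317 is 2.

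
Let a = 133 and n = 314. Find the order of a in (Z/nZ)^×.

156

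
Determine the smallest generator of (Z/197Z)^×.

2

φ(197) = 197 − 1 = 196 = 2^2 · 7^2.
g is a primitive root iff g^(196/q) ≢ 1 (mod 197) for each prime q ∈ {2, 7}.
g = 2: 2^98 ≡ 196; 2^28 ≡ 104 — none is 1, so 2 is a primitive root.
The smallest primitive root modulo 197 is 2.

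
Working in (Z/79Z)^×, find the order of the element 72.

39

Since 72 ∈ (Z/79Z)^×, its order divides φ(79) = 79 − 1 = 78 = 2 · 3 · 13.
Divisors of 78: 1, 2, 3, 6, 13, 26, 39, 78.
Test each divisor d:
72^1 ≡ 72 (mod 79)
72^2 ≡ 49 (mod 79)
72^3 ≡ 52 (mod 79)
72^6 ≡ 18 (mod 79)
72^13 ≡ 23 (mod 79)
72^26 ≡ 55 (mod 79)
72^39 ≡ 1 (mod 79) ✓
The smallest such exponent is 39, so the order of 72 is 39.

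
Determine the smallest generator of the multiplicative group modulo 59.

2

φ(59) = 59 − 1 = 58 = 2 · 29.
g is a primitive root iff g^(58/q) ≢ 1 (mod 59) for each prime q ∈ {2, 29}.
g = 2: 2^29 ≡ 58; 2^2 ≡ 4 — none is 1, so 2 is a primitive root.
The smallest primitive root modulo 59 is 2.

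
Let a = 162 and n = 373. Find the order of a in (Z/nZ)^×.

The order of 162 must divide φ(373) = 373 − 1 = 372 = 2^2 · 3 · 31.
Divisors of 372: 1, 2, 3, 4, 6, 12, 31, 62, 93, 124, 186, 372.
Check 162^d mod 373 for each divisor in increasing order:
162^1 ≡ 162 (mod 373)
162^2 ≡ 134 (mod 373)
162^3 ≡ 74 (mod 373)
162^4 ≡ 52 (mod 373)
162^6 ≡ 254 (mod 373)
162^12 ≡ 360 (mod 373)
162^31 ≡ 173 (mod 373)
162^62 ≡ 89 (mod 373)
162^93 ≡ 104 (mod 373)
162^124 ≡ 88 (mod 373)
162^186 ≡ 372 (mod 373)
162^372 ≡ 1 (mod 373) ✓
Hence ord(162) = 372.

372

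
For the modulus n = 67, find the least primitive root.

2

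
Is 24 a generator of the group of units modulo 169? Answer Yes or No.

Yes

φ(169) = φ(13^2) = 13·(13−1) = 156 = 2^2 · 3 · 13.
It suffices to check that the order of 24 is not a proper divisor of 156: compute 24^(156/q) for q ∈ {2, 3, 13}.
24^78 ≡ 168 (mod 169)  [q = 2: ≢ 1 ✓]
24^52 ≡ 146 (mod 169)  [q = 3: ≢ 1 ✓]
24^12 ≡ 53 (mod 169)  [q = 13: ≢ 1 ✓]
None equal 1, so ord_169(24) = 156: 24 is a primitive root.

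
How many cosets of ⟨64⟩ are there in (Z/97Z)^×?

12

The order of 64 must divide φ(97) = 97 − 1 = 96 = 2^5 · 3.
Divisors of 96: 1, 2, 3, 4, 6, 8, 12, 16, 24, 32, 48, 96.
Compute 64^d (mod 97) for the divisors d until we hit 1:
64^1 ≡ 64 (mod 97)
64^2 ≡ 22 (mod 97)
64^3 ≡ 50 (mod 97)
64^4 ≡ 96 (mod 97)
64^6 ≡ 75 (mod 97)
64^8 ≡ 1 (mod 97) ✓
The order of 64 is 8, so the subgroup it generates has 8 elements.
Index = |(Z/97Z)^×| / |⟨64⟩| = 96 / 8 = 12.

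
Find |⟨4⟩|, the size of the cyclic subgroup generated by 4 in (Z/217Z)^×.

Since 4 ∈ (Z/217Z)^×, its order divides φ(217) = φ(7·31) = (7−1)·(31−1) = 6·30 = 180 = 2^2 · 3^2 · 5.
Divisors of 180: 1, 2, 3, 4, 5, 6, 9, 10, 12, 15, 18, 20, 30, 36, 45, 60, 90, 180.
Check 4^d mod 217 for each divisor in increasing order:
4^1 ≡ 4 (mod 217)
4^2 ≡ 16 (mod 217)
4^3 ≡ 64 (mod 217)
4^4 ≡ 39 (mod 217)
4^5 ≡ 156 (mod 217)
4^6 ≡ 190 (mod 217)
4^9 ≡ 8 (mod 217)
4^10 ≡ 32 (mod 217)
4^12 ≡ 78 (mod 217)
4^15 ≡ 1 (mod 217) ✓
So ord_217(4) = 15.

15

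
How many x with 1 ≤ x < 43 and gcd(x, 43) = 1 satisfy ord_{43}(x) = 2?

φ(43) = 43 − 1 = 42 = 2 · 3 · 7.
(Z/43Z)^× is cyclic (|G| = 42); a cyclic group of order m has exactly φ(d) elements of each order d | m, and none otherwise.
2 | 42, and φ(2) = 2 − 1 = 1.

1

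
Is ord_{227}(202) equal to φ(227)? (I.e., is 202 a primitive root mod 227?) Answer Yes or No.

Yes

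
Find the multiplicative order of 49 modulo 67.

33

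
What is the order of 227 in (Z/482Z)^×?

Since 227 ∈ (Z/482Z)^×, its order divides φ(482) = φ(2)·φ(241) = 1·240 = 240 = 2^4 · 3 · 5.
Divisors of 240: 1, 2, 3, 4, 5, 6, 8, 10, 12, 15, 16, 20, 24, 30, 40, 48, 60, 80, 120, 240.
Test each divisor d:
227^1 ≡ 227 (mod 482)
227^2 ≡ 437 (mod 482)
227^3 ≡ 389 (mod 482)
227^4 ≡ 97 (mod 482)
227^5 ≡ 329 (mod 482)
227^6 ≡ 455 (mod 482)
227^8 ≡ 251 (mod 482)
227^10 ≡ 273 (mod 482)
227^12 ≡ 247 (mod 482)
227^15 ≡ 165 (mod 482)
227^16 ≡ 341 (mod 482)
227^20 ≡ 301 (mod 482)
227^24 ≡ 277 (mod 482)
227^30 ≡ 233 (mod 482)
227^40 ≡ 467 (mod 482)
227^48 ≡ 91 (mod 482)
227^60 ≡ 305 (mod 482)
227^80 ≡ 225 (mod 482)
227^120 ≡ 481 (mod 482)
227^240 ≡ 1 (mod 482) ✓
Hence ord(227) = 240.

240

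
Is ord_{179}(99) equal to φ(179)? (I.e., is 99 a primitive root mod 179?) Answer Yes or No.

Yes

φ(179) = 179 − 1 = 178 = 2 · 89.
An element g generates (Z/179Z)^× iff g^(178/q) ≢ 1 (mod 179) for each prime q ∈ {2, 89}.
99^89 ≡ 178 (mod 179)  [q = 2: ≢ 1 ✓]
99^2 ≡ 135 (mod 179)  [q = 89: ≢ 1 ✓]
None equal 1, so ord_179(99) = 178: 99 is a primitive root.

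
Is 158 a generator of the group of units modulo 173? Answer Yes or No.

φ(173) = 173 − 1 = 172 = 2^2 · 43.
158 is a primitive root mod 173 iff 158^(φ(173)/q) ≢ 1 for every prime q | φ(173), i.e. q ∈ {2, 43}.
158^86 ≡ 1 (mod 173)  [q = 2: ≡ 1 ✗]
158^4 ≡ 109 (mod 173)  [q = 43: ≢ 1 ✓]
The check at q = 2 fails, so 158 generates a proper subgroup.

No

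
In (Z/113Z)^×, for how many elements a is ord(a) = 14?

6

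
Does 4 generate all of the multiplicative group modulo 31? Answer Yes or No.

No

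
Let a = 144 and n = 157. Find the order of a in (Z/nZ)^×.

By Lagrange's theorem, ord_157(144) divides φ(157) = 157 − 1 = 156 = 2^2 · 3 · 13.
Divisors of 156: 1, 2, 3, 4, 6, 12, 13, 26, 39, 52, 78, 156.
Check 144^d mod 157 for each divisor in increasing order:
144^1 ≡ 144 (mod 157)
144^2 ≡ 12 (mod 157)
144^3 ≡ 1 (mod 157) ✓
Hence ord(144) = 3.

3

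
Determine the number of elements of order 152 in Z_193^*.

φ(193) = 193 − 1 = 192 = 2^6 · 3.
(Z/193Z)^× is cyclic (|G| = 192); a cyclic group of order m has exactly φ(d) elements of each order d | m, and none otherwise.
Here 192 is not a multiple of 152, so there are no elements of order 152.

0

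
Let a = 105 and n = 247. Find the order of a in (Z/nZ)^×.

18

ord(105) | φ(247) = φ(13·19) = (13−1)·(19−1) = 12·18 = 216 = 2^3 · 3^3.
Divisors of 216: 1, 2, 3, 4, 6, 8, 9, 12, 18, 24, 27, 36, 54, 72, 108, 216.
Test each divisor d:
105^1 ≡ 105
105^2 ≡ 157
105^3 ≡ 183
105^4 ≡ 196
105^6 ≡ 144
105^8 ≡ 131
105^9 ≡ 170
105^12 ≡ 235
105^18 ≡ 1
So ord_247(105) = 18.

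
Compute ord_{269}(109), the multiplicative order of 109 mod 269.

268

Since 109 ∈ (Z/269Z)^×, its order divides φ(269) = 269 − 1 = 268 = 2^2 · 67.
Divisors of 268: 1, 2, 4, 67, 134, 268.
Check 109^d mod 269 for each divisor in increasing order:
109^1 ≡ 109
109^2 ≡ 45
109^4 ≡ 142
109^67 ≡ 82
109^134 ≡ 268
109^268 ≡ 1
Therefore the multiplicative order of 109 modulo 269 is 268.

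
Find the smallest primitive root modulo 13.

2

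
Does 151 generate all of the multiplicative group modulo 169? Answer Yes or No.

φ(169) = φ(13^2) = 13·(13−1) = 156 = 2^2 · 3 · 13.
It suffices to check that the order of 151 is not a proper divisor of 156: compute 151^(156/q) for q ∈ {2, 3, 13}.
151^78 ≡ 168 (mod 169)  [q = 2: ≢ 1 ✓]
151^52 ≡ 1 (mod 169)  [q = 3: ≡ 1 ✗]
151^12 ≡ 79 (mod 169)  [q = 13: ≢ 1 ✓]
151^52 ≡ 1 shows ord(151) | 52, strictly less than φ(169); not a primitive root.

No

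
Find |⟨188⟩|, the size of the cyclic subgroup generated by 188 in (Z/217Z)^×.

10

ord(188) | φ(217) = φ(7·31) = (7−1)·(31−1) = 6·30 = 180 = 2^2 · 3^2 · 5.
Divisors of 180: 1, 2, 3, 4, 5, 6, 9, 10, 12, 15, 18, 20, 30, 36, 45, 60, 90, 180.
Check 188^d mod 217 for each divisor in increasing order:
188^1 ≡ 188 (mod 217)
188^2 ≡ 190 (mod 217)
188^3 ≡ 132 (mod 217)
188^4 ≡ 78 (mod 217)
188^5 ≡ 125 (mod 217)
188^6 ≡ 64 (mod 217)
188^9 ≡ 202 (mod 217)
188^10 ≡ 1 (mod 217) ✓
The smallest such exponent is 10, so the order of 188 is 10.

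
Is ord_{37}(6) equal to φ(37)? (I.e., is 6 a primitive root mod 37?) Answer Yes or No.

No

φ(37) = 37 − 1 = 36 = 2^2 · 3^2.
It suffices to check that the order of 6 is not a proper divisor of 36: compute 6^(36/q) for q ∈ {2, 3}.
6^18 ≡ 36 (mod 37)  [q = 2: ≢ 1 ✓]
6^12 ≡ 1 (mod 37)  [q = 3: ≡ 1 ✗]
Since 6^12 ≡ 1, the order of 6 divides 12 < 36, so 6 is not a primitive root.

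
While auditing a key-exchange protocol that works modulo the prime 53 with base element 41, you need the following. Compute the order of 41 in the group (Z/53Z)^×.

The order of 41 must divide φ(53) = 53 − 1 = 52 = 2^2 · 13.
Divisors of 52: 1, 2, 4, 13, 26, 52.
Evaluate successive powers at the divisors of 52:
41^1 ≡ 41 (mod 53)
41^2 ≡ 38 (mod 53)
41^4 ≡ 13 (mod 53)
41^13 ≡ 30 (mod 53)
41^26 ≡ 52 (mod 53)
41^52 ≡ 1 (mod 53) ✓
So ord_53(41) = 52.

52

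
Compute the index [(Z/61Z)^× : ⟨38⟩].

3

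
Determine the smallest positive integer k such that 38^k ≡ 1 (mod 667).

154

By Lagrange's theorem, ord_667(38) divides φ(667) = φ(23·29) = (23−1)·(29−1) = 22·28 = 616 = 2^3 · 7 · 11.
Divisors of 616: 1, 2, 4, 7, 8, 11, 14, 22, 28, 44, 56, 77, 88, 154, 308, 616.
Compute 38^d (mod 667) for the divisors d until we hit 1:
38^1 ≡ 38
38^2 ≡ 110
38^4 ≡ 94
38^7 ≡ 57
38^8 ≡ 165
38^11 ≡ 22
38^14 ≡ 581
38^22 ≡ 484
38^28 ≡ 59
38^44 ≡ 139
38^56 ≡ 146
38^77 ≡ 666
38^88 ≡ 645
38^154 ≡ 1
Hence ord(38) = 154.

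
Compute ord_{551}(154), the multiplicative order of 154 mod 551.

126

By Lagrange's theorem, ord_551(154) divides φ(551) = φ(19·29) = (19−1)·(29−1) = 18·28 = 504 = 2^3 · 3^2 · 7.
Divisors of 504: 1, 2, 3, 4, 6, 7, 8, 9, 12, 14, 18, 21, 24, 28, 36, 42, 56, 63, 72, 84, 126, 168, 252, 504.
Test each divisor d:
154^1 ≡ 154 (mod 551)
154^2 ≡ 23 (mod 551)
154^3 ≡ 236 (mod 551)
154^4 ≡ 529 (mod 551)
154^6 ≡ 45 (mod 551)
154^7 ≡ 318 (mod 551)
154^8 ≡ 484 (mod 551)
154^9 ≡ 151 (mod 551)
154^12 ≡ 372 (mod 551)
154^14 ≡ 291 (mod 551)
154^18 ≡ 210 (mod 551)
154^21 ≡ 521 (mod 551)
154^24 ≡ 83 (mod 551)
154^28 ≡ 378 (mod 551)
154^36 ≡ 20 (mod 551)
154^42 ≡ 349 (mod 551)
154^56 ≡ 175 (mod 551)
154^63 ≡ 550 (mod 551)
154^72 ≡ 400 (mod 551)
154^84 ≡ 30 (mod 551)
154^126 ≡ 1 (mod 551) ✓
Hence ord(154) = 126.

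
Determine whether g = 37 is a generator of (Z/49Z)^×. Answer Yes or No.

No

φ(49) = φ(7^2) = 7·(7−1) = 42 = 2 · 3 · 7.
It suffices to check that the order of 37 is not a proper divisor of 42: compute 37^(42/q) for q ∈ {2, 3, 7}.
37^21 ≡ 1 (mod 49)  [q = 2: ≡ 1 ✗]
37^14 ≡ 18 (mod 49)  [q = 3: ≢ 1 ✓]
37^6 ≡ 22 (mod 49)  [q = 7: ≢ 1 ✓]
The check at q = 2 fails, so 37 generates a proper subgroup.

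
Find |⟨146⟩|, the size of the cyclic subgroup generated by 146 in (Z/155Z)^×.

30

Since 146 ∈ (Z/155Z)^×, its order divides φ(155) = φ(5·31) = (5−1)·(31−1) = 4·30 = 120 = 2^3 · 3 · 5.
Divisors of 120: 1, 2, 3, 4, 5, 6, 8, 10, 12, 15, 20, 24, 30, 40, 60, 120.
Test each divisor d:
146^1 ≡ 146 (mod 155)
146^2 ≡ 81 (mod 155)
146^3 ≡ 46 (mod 155)
146^4 ≡ 51 (mod 155)
146^5 ≡ 6 (mod 155)
146^6 ≡ 101 (mod 155)
146^8 ≡ 121 (mod 155)
146^10 ≡ 36 (mod 155)
146^12 ≡ 126 (mod 155)
146^15 ≡ 61 (mod 155)
146^20 ≡ 56 (mod 155)
146^24 ≡ 66 (mod 155)
146^30 ≡ 1 (mod 155) ✓
The smallest such exponent is 30, so the order of 146 is 30.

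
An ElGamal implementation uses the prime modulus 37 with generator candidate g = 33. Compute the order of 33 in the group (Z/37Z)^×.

9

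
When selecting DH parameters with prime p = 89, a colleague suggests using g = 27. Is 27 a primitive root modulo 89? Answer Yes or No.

φ(89) = 89 − 1 = 88 = 2^3 · 11.
Test 27^(88/q) mod 89 for each prime factor q of 88:
27^44 ≡ 88 (mod 89)  [q = 2: ≢ 1 ✓]
27^8 ≡ 39 (mod 89)  [q = 11: ≢ 1 ✓]
All checks pass, so 27 has order 88 and is a primitive root modulo 89.

Yes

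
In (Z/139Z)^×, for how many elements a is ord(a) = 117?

0

φ(139) = 139 − 1 = 138 = 2 · 3 · 23.
(Z/139Z)^× is cyclic (|G| = 138); a cyclic group of order m has exactly φ(d) elements of each order d | m, and none otherwise.
Here 138 is not a multiple of 117, so there are no elements of order 117.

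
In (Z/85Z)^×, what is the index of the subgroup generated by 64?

16

The order of 64 must divide φ(85) = φ(5·17) = (5−1)·(17−1) = 4·16 = 64 = 2^6.
Divisors of 64: 1, 2, 4, 8, 16, 32, 64.
Evaluate successive powers at the divisors of 64:
64^1 ≡ 64
64^2 ≡ 16
64^4 ≡ 1
So ord_85(64) = 4, hence |⟨64⟩| = 4.
Index = |(Z/85Z)^×| / |⟨64⟩| = 64 / 4 = 16.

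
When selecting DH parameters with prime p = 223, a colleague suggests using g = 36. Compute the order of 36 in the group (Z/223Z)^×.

111

ord(36) | φ(223) = 223 − 1 = 222 = 2 · 3 · 37.
Divisors of 222: 1, 2, 3, 6, 37, 74, 111, 222.
Evaluate successive powers at the divisors of 222:
36^1 ≡ 36
36^2 ≡ 181
36^3 ≡ 49
36^6 ≡ 171
36^37 ≡ 183
36^74 ≡ 39
36^111 ≡ 1
Therefore the multiplicative order of 36 modulo 223 is 111.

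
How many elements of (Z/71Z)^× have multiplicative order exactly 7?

6

φ(71) = 71 − 1 = 70 = 2 · 5 · 7.
In a cyclic group of order 70, there are φ(d) elements of order d for each divisor d of 70, and zero for non-divisors.
7 | 70, and φ(7) = 7 − 1 = 6.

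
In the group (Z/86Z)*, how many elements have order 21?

φ(86) = φ(2)·φ(43) = 1·42 = 42 = 2 · 3 · 7.
(Z/86Z)^× is cyclic (|G| = 42); a cyclic group of order m has exactly φ(d) elements of each order d | m, and none otherwise.
21 = 3 · 7 divides 42, and φ(21) = 12.

12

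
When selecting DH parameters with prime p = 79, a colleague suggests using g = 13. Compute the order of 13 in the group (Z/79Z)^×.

By Lagrange's theorem, ord_79(13) divides φ(79) = 79 − 1 = 78 = 2 · 3 · 13.
Divisors of 78: 1, 2, 3, 6, 13, 26, 39, 78.
Compute 13^d (mod 79) for the divisors d until we hit 1:
13^1 ≡ 13 (mod 79)
13^2 ≡ 11 (mod 79)
13^3 ≡ 64 (mod 79)
13^6 ≡ 67 (mod 79)
13^13 ≡ 55 (mod 79)
13^26 ≡ 23 (mod 79)
13^39 ≡ 1 (mod 79) ✓
Hence ord(13) = 39.

39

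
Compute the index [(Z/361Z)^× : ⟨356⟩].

1

By Lagrange's theorem, ord_361(356) divides φ(361) = φ(19^2) = 19·(19−1) = 342 = 2 · 3^2 · 19.
Divisors of 342: 1, 2, 3, 6, 9, 18, 19, 38, 57, 114, 171, 342.
Check 356^d mod 361 for each divisor in increasing order:
356^1 ≡ 356
356^2 ≡ 25
356^3 ≡ 236
356^6 ≡ 102
356^9 ≡ 246
356^18 ≡ 229
356^19 ≡ 299
356^38 ≡ 234
356^57 ≡ 293
356^114 ≡ 292
356^171 ≡ 360
356^342 ≡ 1
Thus |⟨356⟩| = ord(356) = 342.
Index = |(Z/361Z)^×| / |⟨356⟩| = 342 / 342 = 1.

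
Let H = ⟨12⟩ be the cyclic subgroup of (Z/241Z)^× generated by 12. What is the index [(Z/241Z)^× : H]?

2

By Lagrange's theorem, ord_241(12) divides φ(241) = 241 − 1 = 240 = 2^4 · 3 · 5.
Divisors of 240: 1, 2, 3, 4, 5, 6, 8, 10, 12, 15, 16, 20, 24, 30, 40, 48, 60, 80, 120, 240.
Evaluate successive powers at the divisors of 240:
12^1 ≡ 12 (mod 241)
12^2 ≡ 144 (mod 241)
12^3 ≡ 41 (mod 241)
12^4 ≡ 10 (mod 241)
12^5 ≡ 120 (mod 241)
12^6 ≡ 235 (mod 241)
12^8 ≡ 100 (mod 241)
12^10 ≡ 181 (mod 241)
12^12 ≡ 36 (mod 241)
12^15 ≡ 30 (mod 241)
12^16 ≡ 119 (mod 241)
12^20 ≡ 226 (mod 241)
12^24 ≡ 91 (mod 241)
12^30 ≡ 177 (mod 241)
12^40 ≡ 225 (mod 241)
12^48 ≡ 87 (mod 241)
12^60 ≡ 240 (mod 241)
12^80 ≡ 15 (mod 241)
12^120 ≡ 1 (mod 241) ✓
Thus |⟨12⟩| = ord(12) = 120.
[(Z/241Z)^× : ⟨12⟩] = 240/120 = 2.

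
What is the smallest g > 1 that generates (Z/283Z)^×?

3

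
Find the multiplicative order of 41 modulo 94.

The order of 41 must divide φ(94) = φ(2)·φ(47) = 1·46 = 46 = 2 · 23.
Divisors of 46: 1, 2, 23, 46.
Compute 41^d (mod 94) for the divisors d until we hit 1:
41^1 ≡ 41 (mod 94)
41^2 ≡ 83 (mod 94)
41^23 ≡ 93 (mod 94)
41^46 ≡ 1 (mod 94) ✓
The smallest such exponent is 46, so the order of 41 is 46.

46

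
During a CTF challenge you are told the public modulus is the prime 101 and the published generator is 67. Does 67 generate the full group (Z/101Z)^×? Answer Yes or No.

Yes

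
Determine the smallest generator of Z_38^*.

3

φ(38) = φ(2)·φ(19) = 1·18 = 18 = 2 · 3^2.
g is a primitive root iff g^(18/q) ≢ 1 (mod 38) for each prime q ∈ {2, 3}.
g = 2: gcd(2, 38) = 2 > 1, not a unit — skip.
g = 3: 3^9 ≡ 37; 3^6 ≡ 7 — none is 1, so 3 is a primitive root.
Hence the least primitive root of 38 is 3.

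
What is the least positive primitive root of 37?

2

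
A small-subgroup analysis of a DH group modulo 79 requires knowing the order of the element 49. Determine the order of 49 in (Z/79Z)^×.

The order of 49 must divide φ(79) = 79 − 1 = 78 = 2 · 3 · 13.
Divisors of 78: 1, 2, 3, 6, 13, 26, 39, 78.
Evaluate successive powers at the divisors of 78:
49^1 ≡ 49 (mod 79)
49^2 ≡ 31 (mod 79)
49^3 ≡ 18 (mod 79)
49^6 ≡ 8 (mod 79)
49^13 ≡ 55 (mod 79)
49^26 ≡ 23 (mod 79)
49^39 ≡ 1 (mod 79) ✓
Hence ord(49) = 39.

39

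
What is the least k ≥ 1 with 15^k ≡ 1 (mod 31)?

10

By Lagrange's theorem, ord_31(15) divides φ(31) = 31 − 1 = 30 = 2 · 3 · 5.
Divisors of 30: 1, 2, 3, 5, 6, 10, 15, 30.
Compute 15^d (mod 31) for the divisors d until we hit 1:
15^1 ≡ 15
15^2 ≡ 8
15^3 ≡ 27
15^5 ≡ 30
15^6 ≡ 16
15^10 ≡ 1
The smallest such exponent is 10, so the order of 15 is 10.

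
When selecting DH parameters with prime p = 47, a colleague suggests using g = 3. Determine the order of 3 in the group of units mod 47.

The order of 3 must divide φ(47) = 47 − 1 = 46 = 2 · 23.
Divisors of 46: 1, 2, 23, 46.
Compute 3^d (mod 47) for the divisors d until we hit 1:
3^1 ≡ 3
3^2 ≡ 9
3^23 ≡ 1
So ord_47(3) = 23.

23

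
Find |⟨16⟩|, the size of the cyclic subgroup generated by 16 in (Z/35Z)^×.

3

Since 16 ∈ (Z/35Z)^×, its order divides φ(35) = φ(5·7) = (5−1)·(7−1) = 4·6 = 24 = 2^3 · 3.
Divisors of 24: 1, 2, 3, 4, 6, 8, 12, 24.
Check 16^d mod 35 for each divisor in increasing order:
16^1 ≡ 16
16^2 ≡ 11
16^3 ≡ 1
Hence ord(16) = 3.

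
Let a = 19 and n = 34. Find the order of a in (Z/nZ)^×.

The order of 19 must divide φ(34) = φ(2)·φ(17) = 1·16 = 16 = 2^4.
Divisors of 16: 1, 2, 4, 8, 16.
Test each divisor d:
19^1 ≡ 19 (mod 34)
19^2 ≡ 21 (mod 34)
19^4 ≡ 33 (mod 34)
19^8 ≡ 1 (mod 34) ✓
So ord_34(19) = 8.

8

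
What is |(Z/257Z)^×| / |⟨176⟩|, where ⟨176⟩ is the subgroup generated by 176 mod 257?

4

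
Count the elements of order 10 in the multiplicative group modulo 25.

φ(25) = φ(5^2) = 5·(5−1) = 20 = 2^2 · 5.
(Z/25Z)^× is cyclic (|G| = 20); a cyclic group of order m has exactly φ(d) elements of each order d | m, and none otherwise.
10 = 2 · 5 divides 20, and φ(10) = 4.

4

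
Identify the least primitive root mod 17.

φ(17) = 17 − 1 = 16 = 2^4.
Test candidates g = 2, 3, … against the prime factors q ∈ {2} of φ(17): g is a generator iff g^(16/q) ≢ 1 for every such q.
g = 2: 2^8 ≡ 1 — hits 1, so not a primitive root.
g = 3: 3^8 ≡ 16 — none is 1, so 3 is a primitive root.
Hence the least primitive root of 17 is 3.

3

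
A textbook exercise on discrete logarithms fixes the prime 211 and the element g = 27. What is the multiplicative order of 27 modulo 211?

By Lagrange's theorem, ord_211(27) divides φ(211) = 211 − 1 = 210 = 2 · 3 · 5 · 7.
Divisors of 210: 1, 2, 3, 5, 6, 7, 10, 14, 15, 21, 30, 35, 42, 70, 105, 210.
Evaluate successive powers at the divisors of 210:
27^1 ≡ 27 (mod 211)
27^2 ≡ 96 (mod 211)
27^3 ≡ 60 (mod 211)
27^5 ≡ 63 (mod 211)
27^6 ≡ 13 (mod 211)
27^7 ≡ 140 (mod 211)
27^10 ≡ 171 (mod 211)
27^14 ≡ 188 (mod 211)
27^15 ≡ 12 (mod 211)
27^21 ≡ 156 (mod 211)
27^30 ≡ 144 (mod 211)
27^35 ≡ 210 (mod 211)
27^42 ≡ 71 (mod 211)
27^70 ≡ 1 (mod 211) ✓
Hence ord(27) = 70.

70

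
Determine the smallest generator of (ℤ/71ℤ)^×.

φ(71) = 71 − 1 = 70 = 2 · 5 · 7.
g is a primitive root iff g^(70/q) ≢ 1 (mod 71) for each prime q ∈ {2, 5, 7}.
g = 2: 2^35 ≡ 1 — hits 1, so not a primitive root.
g = 3: 3^35 ≡ 1 — hits 1, so not a primitive root.
g = 4: 4^35 ≡ 1 — hits 1, so not a primitive root.
g = 5: 5^35 ≡ 1 — hits 1, so not a primitive root.
g = 6: 6^35 ≡ 1 — hits 1, so not a primitive root.
g = 7: 7^35 ≡ 70; 7^14 ≡ 54; 7^10 ≡ 45 — none is 1, so 7 is a primitive root.
Hence the least primitive root of 71 is 7.

7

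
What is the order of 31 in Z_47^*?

By Lagrange's theorem, ord_47(31) divides φ(47) = 47 − 1 = 46 = 2 · 23.
Divisors of 46: 1, 2, 23, 46.
Test each divisor d:
31^1 ≡ 31
31^2 ≡ 21
31^23 ≡ 46
31^46 ≡ 1
Hence ord(31) = 46.

46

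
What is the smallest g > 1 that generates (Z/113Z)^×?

φ(113) = 113 − 1 = 112 = 2^4 · 7.
Test candidates g = 2, 3, … against the prime factors q ∈ {2, 7} of φ(113): g is a generator iff g^(112/q) ≢ 1 for every such q.
g = 2: 2^56 ≡ 1 — hits 1, so not a primitive root.
g = 3: 3^56 ≡ 112; 3^16 ≡ 49 — none is 1, so 3 is a primitive root.
Hence the least primitive root of 113 is 3.

3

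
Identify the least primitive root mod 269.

φ(269) = 269 − 1 = 268 = 2^2 · 67.
g is a primitive root iff g^(268/q) ≢ 1 (mod 269) for each prime q ∈ {2, 67}.
g = 2: 2^134 ≡ 268; 2^4 ≡ 16 — none is 1, so 2 is a primitive root.
Hence the least primitive root of 269 is 2.

2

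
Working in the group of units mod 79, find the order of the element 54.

78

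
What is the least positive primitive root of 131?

φ(131) = 131 − 1 = 130 = 2 · 5 · 13.
g is a primitive root iff g^(130/q) ≢ 1 (mod 131) for each prime q ∈ {2, 5, 13}.
g = 2: 2^65 ≡ 130; 2^26 ≡ 53; 2^10 ≡ 107 — none is 1, so 2 is a primitive root.
The smallest primitive root modulo 131 is 2.

2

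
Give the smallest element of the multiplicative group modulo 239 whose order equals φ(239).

7

φ(239) = 239 − 1 = 238 = 2 · 7 · 17.
Test candidates g = 2, 3, … against the prime factors q ∈ {2, 7, 17} of φ(239): g is a generator iff g^(238/q) ≢ 1 for every such q.
g = 2: 2^119 ≡ 1 — hits 1, so not a primitive root.
g = 3: 3^119 ≡ 1 — hits 1, so not a primitive root.
g = 4: 4^119 ≡ 1 — hits 1, so not a primitive root.
g = 5: 5^119 ≡ 1 — hits 1, so not a primitive root.
g = 6: 6^119 ≡ 1 — hits 1, so not a primitive root.
g = 7: 7^119 ≡ 238; 7^34 ≡ 24; 7^14 ≡ 211 — none is 1, so 7 is a primitive root.
So 7 is the smallest generator of (Z/239Z)^×.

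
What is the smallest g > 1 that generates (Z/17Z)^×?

3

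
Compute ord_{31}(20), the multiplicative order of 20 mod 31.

15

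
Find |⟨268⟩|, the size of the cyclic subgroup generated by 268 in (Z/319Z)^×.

Since 268 ∈ (Z/319Z)^×, its order divides φ(319) = φ(11·29) = (11−1)·(29−1) = 10·28 = 280 = 2^3 · 5 · 7.
Divisors of 280: 1, 2, 4, 5, 7, 8, 10, 14, 20, 28, 35, 40, 56, 70, 140, 280.
Check 268^d mod 319 for each divisor in increasing order:
268^1 ≡ 268 (mod 319)
268^2 ≡ 49 (mod 319)
268^4 ≡ 168 (mod 319)
268^5 ≡ 45 (mod 319)
268^7 ≡ 291 (mod 319)
268^8 ≡ 152 (mod 319)
268^10 ≡ 111 (mod 319)
268^14 ≡ 146 (mod 319)
268^20 ≡ 199 (mod 319)
268^28 ≡ 262 (mod 319)
268^35 ≡ 1 (mod 319) ✓
The smallest such exponent is 35, so the order of 268 is 35.

35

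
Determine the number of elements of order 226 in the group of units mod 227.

112

φ(227) = 227 − 1 = 226 = 2 · 113.
(Z/227Z)^× is cyclic (|G| = 226); a cyclic group of order m has exactly φ(d) elements of each order d | m, and none otherwise.
226 = 2 · 113 divides 226, and φ(226) = 112.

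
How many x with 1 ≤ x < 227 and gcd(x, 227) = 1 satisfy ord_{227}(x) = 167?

0

φ(227) = 227 − 1 = 226 = 2 · 113.
(Z/227Z)^× is cyclic (|G| = 226); a cyclic group of order m has exactly φ(d) elements of each order d | m, and none otherwise.
167 does not divide 226, so no element of (Z/227Z)^× has order 167.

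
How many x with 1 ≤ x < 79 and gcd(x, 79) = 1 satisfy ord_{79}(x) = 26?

12

φ(79) = 79 − 1 = 78 = 2 · 3 · 13.
In a cyclic group of order 78, there are φ(d) elements of order d for each divisor d of 78, and zero for non-divisors.
26 = 2 · 13 divides 78, and φ(26) = 12.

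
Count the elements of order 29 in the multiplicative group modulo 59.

28

φ(59) = 59 − 1 = 58 = 2 · 29.
(Z/59Z)^× is cyclic (|G| = 58); a cyclic group of order m has exactly φ(d) elements of each order d | m, and none otherwise.
29 | 58, and φ(29) = 29 − 1 = 28.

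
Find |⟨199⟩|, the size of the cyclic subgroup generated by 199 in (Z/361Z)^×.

171

By Lagrange's theorem, ord_361(199) divides φ(361) = φ(19^2) = 19·(19−1) = 342 = 2 · 3^2 · 19.
Divisors of 342: 1, 2, 3, 6, 9, 18, 19, 38, 57, 114, 171, 342.
Evaluate successive powers at the divisors of 342:
199^1 ≡ 199
199^2 ≡ 252
199^3 ≡ 330
199^6 ≡ 239
199^9 ≡ 172
199^18 ≡ 343
199^19 ≡ 28
199^38 ≡ 62
199^57 ≡ 292
199^114 ≡ 68
199^171 ≡ 1
So ord_361(199) = 171.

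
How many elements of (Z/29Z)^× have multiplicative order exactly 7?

φ(29) = 29 − 1 = 28 = 2^2 · 7.
(Z/29Z)^× is cyclic (|G| = 28); a cyclic group of order m has exactly φ(d) elements of each order d | m, and none otherwise.
7 | 28, and φ(7) = 7 − 1 = 6.

6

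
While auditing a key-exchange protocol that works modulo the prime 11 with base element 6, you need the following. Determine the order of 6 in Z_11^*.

10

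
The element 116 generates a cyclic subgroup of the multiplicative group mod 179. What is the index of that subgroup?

2

ord(116) | φ(179) = 179 − 1 = 178 = 2 · 89.
Divisors of 178: 1, 2, 89, 178.
Test each divisor d:
116^1 ≡ 116 (mod 179)
116^2 ≡ 31 (mod 179)
116^89 ≡ 1 (mod 179) ✓
So ord_179(116) = 89, hence |⟨116⟩| = 89.
Index = |(Z/179Z)^×| / |⟨116⟩| = 178 / 89 = 2.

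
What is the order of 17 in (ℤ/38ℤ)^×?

9

ord(17) | φ(38) = φ(2)·φ(19) = 1·18 = 18 = 2 · 3^2.
Divisors of 18: 1, 2, 3, 6, 9, 18.
Evaluate successive powers at the divisors of 18:
17^1 ≡ 17 (mod 38)
17^2 ≡ 23 (mod 38)
17^3 ≡ 11 (mod 38)
17^6 ≡ 7 (mod 38)
17^9 ≡ 1 (mod 38) ✓
Therefore the multiplicative order of 17 modulo 38 is 9.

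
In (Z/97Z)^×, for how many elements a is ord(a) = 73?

φ(97) = 97 − 1 = 96 = 2^5 · 3.
(Z/97Z)^× is cyclic (|G| = 96); a cyclic group of order m has exactly φ(d) elements of each order d | m, and none otherwise.
73 does not divide 96, so no element of (Z/97Z)^× has order 73.

0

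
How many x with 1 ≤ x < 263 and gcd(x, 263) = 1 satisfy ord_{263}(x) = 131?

φ(263) = 263 − 1 = 262 = 2 · 131.
In a cyclic group of order 262, there are φ(d) elements of order d for each divisor d of 262, and zero for non-divisors.
131 | 262, and φ(131) = 131 − 1 = 130.

130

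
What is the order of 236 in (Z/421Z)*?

420

ord(236) | φ(421) = 421 − 1 = 420 = 2^2 · 3 · 5 · 7.
Divisors of 420: 1, 2, 3, 4, 5, 6, 7, 10, 12, 14, 15, 20, 21, 28, 30, 35, 42, 60, 70, 84, 105, 140, 210, 420.
Compute 236^d (mod 421) for the divisors d until we hit 1:
236^1 ≡ 236
236^2 ≡ 124
236^3 ≡ 215
236^4 ≡ 220
236^5 ≡ 137
236^6 ≡ 336
236^7 ≡ 148
236^10 ≡ 245
236^12 ≡ 68
236^14 ≡ 12
236^15 ≡ 306
236^20 ≡ 243
236^21 ≡ 92
236^28 ≡ 144
236^30 ≡ 174
236^35 ≡ 262
236^42 ≡ 44
236^60 ≡ 385
236^70 ≡ 21
236^84 ≡ 252
236^105 ≡ 29
236^140 ≡ 20
236^210 ≡ 420
236^420 ≡ 1
So ord_421(236) = 420.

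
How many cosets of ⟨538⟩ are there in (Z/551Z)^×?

The order of 538 must divide φ(551) = φ(19·29) = (19−1)·(29−1) = 18·28 = 504 = 2^3 · 3^2 · 7.
Divisors of 504: 1, 2, 3, 4, 6, 7, 8, 9, 12, 14, 18, 21, 24, 28, 36, 42, 56, 63, 72, 84, 126, 168, 252, 504.
Compute 538^d (mod 551) for the divisors d until we hit 1:
538^1 ≡ 538 (mod 551)
538^2 ≡ 169 (mod 551)
538^3 ≡ 7 (mod 551)
538^4 ≡ 460 (mod 551)
538^6 ≡ 49 (mod 551)
538^7 ≡ 465 (mod 551)
538^8 ≡ 16 (mod 551)
538^9 ≡ 343 (mod 551)
538^12 ≡ 197 (mod 551)
538^14 ≡ 233 (mod 551)
538^18 ≡ 286 (mod 551)
538^21 ≡ 349 (mod 551)
538^24 ≡ 239 (mod 551)
538^28 ≡ 291 (mod 551)
538^36 ≡ 248 (mod 551)
538^42 ≡ 30 (mod 551)
538^56 ≡ 378 (mod 551)
538^63 ≡ 1 (mod 551) ✓
So ord_551(538) = 63, hence |⟨538⟩| = 63.
The index is φ(551) / ord(538) = 504 / 63 = 8.

8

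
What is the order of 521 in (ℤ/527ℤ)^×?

The order of 521 must divide φ(527) = φ(17·31) = (17−1)·(31−1) = 16·30 = 480 = 2^5 · 3 · 5.
Divisors of 480: 1, 2, 3, 4, 5, 6, 8, 10, 12, 15, 16, 20, 24, 30, 32, 40, 48, 60, 80, 96, 120, 160, 240, 480.
Check 521^d mod 527 for each divisor in increasing order:
521^1 ≡ 521
521^2 ≡ 36
521^3 ≡ 311
521^4 ≡ 242
521^5 ≡ 129
521^6 ≡ 280
521^8 ≡ 67
521^10 ≡ 304
521^12 ≡ 404
521^15 ≡ 218
521^16 ≡ 273
521^20 ≡ 191
521^24 ≡ 373
521^30 ≡ 94
521^32 ≡ 222
521^40 ≡ 118
521^48 ≡ 1
So ord_527(521) = 48.

48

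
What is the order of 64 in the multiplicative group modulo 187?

20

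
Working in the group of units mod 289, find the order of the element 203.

34

The order of 203 must divide φ(289) = φ(17^2) = 17·(17−1) = 272 = 2^4 · 17.
Divisors of 272: 1, 2, 4, 8, 16, 17, 34, 68, 136, 272.
Compute 203^d (mod 289) for the divisors d until we hit 1:
203^1 ≡ 203 (mod 289)
203^2 ≡ 171 (mod 289)
203^4 ≡ 52 (mod 289)
203^8 ≡ 103 (mod 289)
203^16 ≡ 205 (mod 289)
203^17 ≡ 288 (mod 289)
203^34 ≡ 1 (mod 289) ✓
So ord_289(203) = 34.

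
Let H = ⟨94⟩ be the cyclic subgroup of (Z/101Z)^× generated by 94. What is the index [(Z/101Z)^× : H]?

1

ord(94) | φ(101) = 101 − 1 = 100 = 2^2 · 5^2.
Divisors of 100: 1, 2, 4, 5, 10, 20, 25, 50, 100.
Compute 94^d (mod 101) for the divisors d until we hit 1:
94^1 ≡ 94 (mod 101)
94^2 ≡ 49 (mod 101)
94^4 ≡ 78 (mod 101)
94^5 ≡ 60 (mod 101)
94^10 ≡ 65 (mod 101)
94^20 ≡ 84 (mod 101)
94^25 ≡ 91 (mod 101)
94^50 ≡ 100 (mod 101)
94^100 ≡ 1 (mod 101) ✓
So ord_101(94) = 100, hence |⟨94⟩| = 100.
Index = |(Z/101Z)^×| / |⟨94⟩| = 100 / 100 = 1.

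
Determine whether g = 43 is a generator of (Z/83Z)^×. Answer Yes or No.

φ(83) = 83 − 1 = 82 = 2 · 41.
An element g generates (Z/83Z)^× iff g^(82/q) ≢ 1 (mod 83) for each prime q ∈ {2, 41}.
43^41 ≡ 82 (mod 83)  [q = 2: ≢ 1 ✓]
43^2 ≡ 23 (mod 83)  [q = 41: ≢ 1 ✓]
Every test exponent gives a nontrivial residue, hence 43 generates the full group.

Yes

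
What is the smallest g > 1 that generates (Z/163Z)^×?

φ(163) = 163 − 1 = 162 = 2 · 3^4.
g is a primitive root iff g^(162/q) ≢ 1 (mod 163) for each prime q ∈ {2, 3}.
g = 2: 2^81 ≡ 162; 2^54 ≡ 104 — none is 1, so 2 is a primitive root.
The smallest primitive root modulo 163 is 2.

2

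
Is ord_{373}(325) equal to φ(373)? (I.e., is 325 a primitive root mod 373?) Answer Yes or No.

No

φ(373) = 373 − 1 = 372 = 2^2 · 3 · 31.
An element g generates (Z/373Z)^× iff g^(372/q) ≢ 1 (mod 373) for each prime q ∈ {2, 3, 31}.
325^186 ≡ 1 (mod 373)  [q = 2: ≡ 1 ✗]
325^124 ≡ 88 (mod 373)  [q = 3: ≢ 1 ✓]
325^12 ≡ 109 (mod 373)  [q = 31: ≢ 1 ✓]
Since 325^186 ≡ 1, the order of 325 divides 186 < 372, so 325 is not a primitive root.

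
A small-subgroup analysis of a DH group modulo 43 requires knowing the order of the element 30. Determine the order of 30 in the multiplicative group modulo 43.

The order of 30 must divide φ(43) = 43 − 1 = 42 = 2 · 3 · 7.
Divisors of 42: 1, 2, 3, 6, 7, 14, 21, 42.
Test each divisor d:
30^1 ≡ 30 (mod 43)
30^2 ≡ 40 (mod 43)
30^3 ≡ 39 (mod 43)
30^6 ≡ 16 (mod 43)
30^7 ≡ 7 (mod 43)
30^14 ≡ 6 (mod 43)
30^21 ≡ 42 (mod 43)
30^42 ≡ 1 (mod 43) ✓
The smallest such exponent is 42, so the order of 30 is 42.

42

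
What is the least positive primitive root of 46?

φ(46) = φ(2)·φ(23) = 1·22 = 22 = 2 · 11.
Test candidates g = 2, 3, … against the prime factors q ∈ {2, 11} of φ(46): g is a generator iff g^(22/q) ≢ 1 for every such q.
g = 2: gcd(2, 46) = 2 > 1, not a unit — skip.
g = 3: 3^11 ≡ 1 — hits 1, so not a primitive root.
g = 4: gcd(4, 46) = 2 > 1, not a unit — skip.
g = 5: 5^11 ≡ 45; 5^2 ≡ 25 — none is 1, so 5 is a primitive root.
The smallest primitive root modulo 46 is 5.

5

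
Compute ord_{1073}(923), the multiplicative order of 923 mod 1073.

252

ord(923) | φ(1073) = φ(29·37) = (29−1)·(37−1) = 28·36 = 1008 = 2^4 · 3^2 · 7.
Divisors of 1008: 1, 2, 3, 4, 6, 7, 8, 9, 12, 14, 16, 18, 21, 24, 28, 36, 42, 48, 56, 63, 72, 84, 112, 126, 144, 168, 252, 336, 504, 1008.
Compute 923^d (mod 1073) for the divisors d until we hit 1:
923^1 ≡ 923 (mod 1073)
923^2 ≡ 1040 (mod 1073)
923^3 ≡ 658 (mod 1073)
923^4 ≡ 16 (mod 1073)
923^6 ≡ 545 (mod 1073)
923^7 ≡ 871 (mod 1073)
923^8 ≡ 256 (mod 1073)
923^9 ≡ 228 (mod 1073)
923^12 ≡ 877 (mod 1073)
923^14 ≡ 30 (mod 1073)
923^16 ≡ 83 (mod 1073)
923^18 ≡ 480 (mod 1073)
923^21 ≡ 378 (mod 1073)
923^24 ≡ 861 (mod 1073)
923^28 ≡ 900 (mod 1073)
923^36 ≡ 778 (mod 1073)
923^42 ≡ 175 (mod 1073)
923^48 ≡ 951 (mod 1073)
923^56 ≡ 958 (mod 1073)
923^63 ≡ 697 (mod 1073)
923^72 ≡ 112 (mod 1073)
923^84 ≡ 581 (mod 1073)
923^112 ≡ 349 (mod 1073)
923^126 ≡ 813 (mod 1073)
923^144 ≡ 741 (mod 1073)
923^168 ≡ 639 (mod 1073)
923^252 ≡ 1 (mod 1073) ✓
Therefore the multiplicative order of 923 modulo 1073 is 252.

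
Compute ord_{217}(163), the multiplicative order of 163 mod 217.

15

Since 163 ∈ (Z/217Z)^×, its order divides φ(217) = φ(7·31) = (7−1)·(31−1) = 6·30 = 180 = 2^2 · 3^2 · 5.
Divisors of 180: 1, 2, 3, 4, 5, 6, 9, 10, 12, 15, 18, 20, 30, 36, 45, 60, 90, 180.
Compute 163^d (mod 217) for the divisors d until we hit 1:
163^1 ≡ 163 (mod 217)
163^2 ≡ 95 (mod 217)
163^3 ≡ 78 (mod 217)
163^4 ≡ 128 (mod 217)
163^5 ≡ 32 (mod 217)
163^6 ≡ 8 (mod 217)
163^9 ≡ 190 (mod 217)
163^10 ≡ 156 (mod 217)
163^12 ≡ 64 (mod 217)
163^15 ≡ 1 (mod 217) ✓
Hence ord(163) = 15.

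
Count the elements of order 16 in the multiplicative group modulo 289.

φ(289) = φ(17^2) = 17·(17−1) = 272 = 2^4 · 17.
In a cyclic group of order 272, there are φ(d) elements of order d for each divisor d of 272, and zero for non-divisors.
16 = 2^4 divides 272, and φ(16) = 8.

8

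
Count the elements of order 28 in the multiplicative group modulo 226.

φ(226) = φ(2)·φ(113) = 1·112 = 112 = 2^4 · 7.
(Z/226Z)^× is cyclic (|G| = 112); a cyclic group of order m has exactly φ(d) elements of each order d | m, and none otherwise.
28 = 2^2 · 7 divides 112, and φ(28) = 12.

12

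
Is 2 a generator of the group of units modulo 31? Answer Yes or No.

No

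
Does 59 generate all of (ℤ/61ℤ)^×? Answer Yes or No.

φ(61) = 61 − 1 = 60 = 2^2 · 3 · 5.
59 is a primitive root mod 61 iff 59^(φ(61)/q) ≢ 1 for every prime q | φ(61), i.e. q ∈ {2, 3, 5}.
59^30 ≡ 60 (mod 61)  [q = 2: ≢ 1 ✓]
59^20 ≡ 47 (mod 61)  [q = 3: ≢ 1 ✓]
59^12 ≡ 9 (mod 61)  [q = 5: ≢ 1 ✓]
None equal 1, so ord_61(59) = 60: 59 is a primitive root.

Yes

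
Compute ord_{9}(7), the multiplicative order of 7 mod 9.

3

By Lagrange's theorem, ord_9(7) divides φ(9) = φ(3^2) = 3·(3−1) = 6 = 2 · 3.
Divisors of 6: 1, 2, 3, 6.
Compute 7^d (mod 9) for the divisors d until we hit 1:
7^1 ≡ 7
7^2 ≡ 4
7^3 ≡ 1
The smallest such exponent is 3, so the order of 7 is 3.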